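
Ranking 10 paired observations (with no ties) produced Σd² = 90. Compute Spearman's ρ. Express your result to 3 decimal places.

ρ = 1 − 6Σd² / [n(n²−1)] = 1 − 6×90 / (10×99)
  = 1 − 540/990 = 1 − 0.5455 ≈ 0.455

0.455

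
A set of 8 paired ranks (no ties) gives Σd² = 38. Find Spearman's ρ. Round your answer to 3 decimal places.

ρ = 1 − 6Σd² / [n(n²−1)] = 1 − 6×38 / (8×63)
  = 1 − 228/504 = 1 − 0.4524 ≈ 0.548

0.548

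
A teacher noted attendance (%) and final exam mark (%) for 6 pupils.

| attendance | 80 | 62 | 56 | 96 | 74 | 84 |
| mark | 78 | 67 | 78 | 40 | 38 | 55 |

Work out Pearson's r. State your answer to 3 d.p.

-0.597

n = 6, Σx = 452, Σy = 356, Σx² = 35128, Σy² = 22726, Σxy = 26034
nΣxy − ΣxΣy = 156204 − 160912 = -4708
nΣx² − (Σx)² = 210768 − 204304 = 6464; nΣy² − (Σy)² = 136356 − 126736 = 9620
r = -4708 / √(6464 × 9620) = -4708 / 7885.6629 ≈ -0.597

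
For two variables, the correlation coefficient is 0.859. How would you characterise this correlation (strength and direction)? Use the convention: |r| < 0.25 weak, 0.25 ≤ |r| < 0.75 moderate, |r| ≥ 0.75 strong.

strong positive

r = 0.859 > 0 so the relationship is positive.
|r| = 0.859, which falls in the strong range.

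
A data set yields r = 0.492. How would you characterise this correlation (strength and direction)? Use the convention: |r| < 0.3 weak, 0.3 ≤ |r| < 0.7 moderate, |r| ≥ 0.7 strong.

r = 0.492 > 0 so the relationship is positive.
|r| = 0.492, which falls in the moderate range.

moderate positive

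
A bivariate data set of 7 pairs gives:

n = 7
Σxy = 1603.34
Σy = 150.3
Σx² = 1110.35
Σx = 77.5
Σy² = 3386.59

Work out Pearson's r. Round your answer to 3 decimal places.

-0.303

r = (nΣxy − ΣxΣy) / √[(nΣx² − (Σx)²)(nΣy² − (Σy)²)]
Numerator: 7×1603.34 − 77.5×150.3 = -424.87
Denominator: √[(7772.45 − 6006.25)(23706.13 − 22590.09)] = √[1766.2 × 1116.04] = 1403.9764
r = -424.87 / 1403.9764 ≈ -0.303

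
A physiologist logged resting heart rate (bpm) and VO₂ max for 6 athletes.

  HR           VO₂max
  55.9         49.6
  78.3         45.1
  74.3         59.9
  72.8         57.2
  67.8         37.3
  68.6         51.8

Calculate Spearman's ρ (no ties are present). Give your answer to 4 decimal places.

0.3143

Rank HR: 1, 6, 5, 4, 2, 3
Rank VO₂max: 3, 2, 6, 5, 1, 4
d = rank(HR) − rank(VO₂max): -2, 4, -1, -1, 1, -1; Σd² = 24
ρ = 1 − 6Σd² / [n(n²−1)] = 1 − 6×24 / (6×35) = 1 − 144/210 ≈ 0.3143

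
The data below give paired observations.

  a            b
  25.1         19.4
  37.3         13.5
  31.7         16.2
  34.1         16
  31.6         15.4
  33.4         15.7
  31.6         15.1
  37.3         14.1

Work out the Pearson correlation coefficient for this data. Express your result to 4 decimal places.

n = 8, Σa = 262.1, Σb = 125.4, Σa² = 8692.97, Σb² = 1987.52, Σab = 4063.74
nΣab − ΣaΣb = 32509.92 − 32867.34 = -357.42
nΣa² − (Σa)² = 69543.76 − 68696.41 = 847.35; nΣb² − (Σb)² = 15900.16 − 15725.16 = 175
r = -357.42 / √(847.35 × 175) = -357.42 / 385.0795 ≈ -0.9282

-0.9282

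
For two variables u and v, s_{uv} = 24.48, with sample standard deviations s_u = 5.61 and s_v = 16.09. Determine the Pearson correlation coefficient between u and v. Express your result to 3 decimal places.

0.271

r = Cov(u,v) / (s_u · s_v) = 24.48 / (5.61 × 16.09)
  = 24.48 / 90.2649 ≈ 0.271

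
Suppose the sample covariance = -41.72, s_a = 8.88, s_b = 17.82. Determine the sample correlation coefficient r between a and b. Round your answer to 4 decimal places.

r = Cov(a,b) / (s_a · s_b) = -41.72 / (8.88 × 17.82)
  = -41.72 / 158.2416 ≈ -0.2636

-0.2636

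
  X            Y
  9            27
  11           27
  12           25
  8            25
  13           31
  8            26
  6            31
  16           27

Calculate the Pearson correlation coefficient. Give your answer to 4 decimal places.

-0.0576

n = 8, ΣX = 83, ΣY = 219, ΣX² = 935, ΣY² = 6035, ΣXY = 2269
nΣXY − ΣXΣY = 18152 − 18177 = -25
nΣX² − (ΣX)² = 7480 − 6889 = 591; nΣY² − (ΣY)² = 48280 − 47961 = 319
r = -25 / √(591 × 319) = -25 / 434.1993 ≈ -0.0576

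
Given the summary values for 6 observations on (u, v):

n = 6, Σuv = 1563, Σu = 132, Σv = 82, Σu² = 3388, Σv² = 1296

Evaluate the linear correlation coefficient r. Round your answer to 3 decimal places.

r = (nΣuv − ΣuΣv) / √[(nΣu² − (Σu)²)(nΣv² − (Σv)²)]
Numerator: 6×1563 − 132×82 = -1446
Denominator: √[(20328 − 17424)(7776 − 6724)] = √[2904 × 1052] = 1747.8581
r = -1446 / 1747.8581 ≈ -0.827

-0.827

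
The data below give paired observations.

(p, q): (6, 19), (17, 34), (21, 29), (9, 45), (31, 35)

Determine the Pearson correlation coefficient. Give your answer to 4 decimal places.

n = 5, Σp = 84, Σq = 162, Σp² = 1808, Σq² = 5608, Σpq = 2791
nΣpq − ΣpΣq = 13955 − 13608 = 347
nΣp² − (Σp)² = 9040 − 7056 = 1984; nΣq² − (Σq)² = 28040 − 26244 = 1796
r = 347 / √(1984 × 1796) = 347 / 1887.6610 ≈ 0.1838

0.1838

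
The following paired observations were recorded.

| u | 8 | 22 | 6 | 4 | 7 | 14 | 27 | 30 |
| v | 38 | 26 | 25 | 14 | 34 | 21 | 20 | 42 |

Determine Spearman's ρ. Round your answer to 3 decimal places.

Rank u: 4, 6, 2, 1, 3, 5, 7, 8
Rank v: 7, 5, 4, 1, 6, 3, 2, 8
d = rank(u) − rank(v): -3, 1, -2, 0, -3, 2, 5, 0; Σd² = 52
ρ = 1 − 6Σd² / [n(n²−1)] = 1 − 6×52 / (8×63) = 1 − 312/504 ≈ 0.381

0.381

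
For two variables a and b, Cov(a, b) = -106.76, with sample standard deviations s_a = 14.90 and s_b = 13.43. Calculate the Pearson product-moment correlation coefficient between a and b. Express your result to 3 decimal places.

r = Cov(a,b) / (s_a · s_b) = -106.76 / (14.90 × 13.43)
  = -106.76 / 200.1070 ≈ -0.534

-0.534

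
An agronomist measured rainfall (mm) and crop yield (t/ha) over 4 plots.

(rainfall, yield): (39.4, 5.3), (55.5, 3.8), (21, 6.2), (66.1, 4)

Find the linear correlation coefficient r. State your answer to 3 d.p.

-0.955

n = 4, Σx = 182, Σy = 19.3, Σx² = 9442.82, Σy² = 96.97, Σxy = 814.32
nΣxy − ΣxΣy = 3257.28 − 3512.6 = -255.32
nΣx² − (Σx)² = 37771.28 − 33124 = 4647.28; nΣy² − (Σy)² = 387.88 − 372.49 = 15.39
r = -255.32 / √(4647.28 × 15.39) = -255.32 / 267.4353 ≈ -0.955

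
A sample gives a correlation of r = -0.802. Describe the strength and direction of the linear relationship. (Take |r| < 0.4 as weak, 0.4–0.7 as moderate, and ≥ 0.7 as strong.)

r = -0.802 < 0 so the relationship is negative.
|r| = 0.802, which falls in the strong range.

strong negative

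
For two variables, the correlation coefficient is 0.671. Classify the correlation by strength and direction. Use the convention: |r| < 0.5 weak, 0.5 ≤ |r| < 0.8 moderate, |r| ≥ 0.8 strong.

moderate positive

r = 0.671 > 0 so the relationship is positive.
|r| = 0.671, which falls in the moderate range.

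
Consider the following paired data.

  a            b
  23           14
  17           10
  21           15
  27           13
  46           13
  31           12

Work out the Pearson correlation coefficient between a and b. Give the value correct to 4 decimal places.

0.1187

n = 6, Σa = 165, Σb = 77, Σa² = 5065, Σb² = 1003, Σab = 2128
nΣab − ΣaΣb = 12768 − 12705 = 63
nΣa² − (Σa)² = 30390 − 27225 = 3165; nΣb² − (Σb)² = 6018 − 5929 = 89
r = 63 / √(3165 × 89) = 63 / 530.7400 ≈ 0.1187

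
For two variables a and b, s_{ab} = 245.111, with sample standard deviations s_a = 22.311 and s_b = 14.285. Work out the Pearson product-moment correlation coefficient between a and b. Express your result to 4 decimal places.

r = Cov(a,b) / (s_a · s_b) = 245.111 / (22.311 × 14.285)
  = 245.111 / 318.7126 ≈ 0.7691

0.7691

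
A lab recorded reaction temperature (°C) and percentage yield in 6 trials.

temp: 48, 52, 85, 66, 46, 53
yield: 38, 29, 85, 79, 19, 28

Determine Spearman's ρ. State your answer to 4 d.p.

Rank temp: 2, 3, 6, 5, 1, 4
Rank yield: 4, 3, 6, 5, 1, 2
d = rank(temp) − rank(yield): -2, 0, 0, 0, 0, 2; Σd² = 8
ρ = 1 − 6Σd² / [n(n²−1)] = 1 − 6×8 / (6×35) = 1 − 48/210 ≈ 0.7714

0.7714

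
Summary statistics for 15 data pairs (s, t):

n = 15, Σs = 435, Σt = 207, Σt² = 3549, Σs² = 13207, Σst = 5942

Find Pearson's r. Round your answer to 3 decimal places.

r = (nΣst − ΣsΣt) / √[(nΣs² − (Σs)²)(nΣt² − (Σt)²)]
Numerator: 15×5942 − 435×207 = -915
Denominator: √[(198105 − 189225)(53235 − 42849)] = √[8880 × 10386] = 9603.5244
r = -915 / 9603.5244 ≈ -0.095

-0.095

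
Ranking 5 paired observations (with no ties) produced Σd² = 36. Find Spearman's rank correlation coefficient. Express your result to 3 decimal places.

ρ = 1 − 6Σd² / [n(n²−1)] = 1 − 6×36 / (5×24)
  = 1 − 216/120 = 1 − 1.8000 ≈ -0.800

-0.800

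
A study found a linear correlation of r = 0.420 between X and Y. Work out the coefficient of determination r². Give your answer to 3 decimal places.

0.176

r² = (0.420)² = 0.176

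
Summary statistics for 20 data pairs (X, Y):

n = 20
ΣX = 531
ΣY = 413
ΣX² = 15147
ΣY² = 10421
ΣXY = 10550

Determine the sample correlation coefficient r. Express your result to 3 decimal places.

-0.295

r = (nΣXY − ΣXΣY) / √[(nΣX² − (ΣX)²)(nΣY² − (ΣY)²)]
Numerator: 20×10550 − 531×413 = -8303
Denominator: √[(302940 − 281961)(208420 − 170569)] = √[20979 × 37851] = 28179.3564
r = -8303 / 28179.3564 ≈ -0.295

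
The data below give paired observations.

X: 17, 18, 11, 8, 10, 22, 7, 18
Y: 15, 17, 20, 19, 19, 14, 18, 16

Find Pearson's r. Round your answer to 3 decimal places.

n = 8, ΣX = 111, ΣY = 138, ΣX² = 1755, ΣY² = 2412, ΣXY = 1845
nΣXY − ΣXΣY = 14760 − 15318 = -558
nΣX² − (ΣX)² = 14040 − 12321 = 1719; nΣY² − (ΣY)² = 19296 − 19044 = 252
r = -558 / √(1719 × 252) = -558 / 658.1702 ≈ -0.848

-0.848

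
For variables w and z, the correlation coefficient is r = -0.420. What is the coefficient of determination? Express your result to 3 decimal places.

r² = (-0.420)² = 0.176

0.176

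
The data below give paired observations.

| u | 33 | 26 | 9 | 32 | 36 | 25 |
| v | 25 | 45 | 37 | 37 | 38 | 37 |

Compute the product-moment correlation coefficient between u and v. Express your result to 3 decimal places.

-0.229

n = 6, Σu = 161, Σv = 219, Σu² = 4791, Σv² = 8201, Σuv = 5805
nΣuv − ΣuΣv = 34830 − 35259 = -429
nΣu² − (Σu)² = 28746 − 25921 = 2825; nΣv² − (Σv)² = 49206 − 47961 = 1245
r = -429 / √(2825 × 1245) = -429 / 1875.4000 ≈ -0.229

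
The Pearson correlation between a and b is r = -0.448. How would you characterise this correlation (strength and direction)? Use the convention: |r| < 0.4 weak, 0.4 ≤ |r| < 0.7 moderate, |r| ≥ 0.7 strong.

moderate negative

r = -0.448 < 0 so the relationship is negative.
|r| = 0.448, which falls in the moderate range.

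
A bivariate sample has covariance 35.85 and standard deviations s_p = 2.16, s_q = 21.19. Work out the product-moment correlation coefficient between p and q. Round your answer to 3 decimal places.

0.783

r = Cov(p,q) / (s_p · s_q) = 35.85 / (2.16 × 21.19)
  = 35.85 / 45.7704 ≈ 0.783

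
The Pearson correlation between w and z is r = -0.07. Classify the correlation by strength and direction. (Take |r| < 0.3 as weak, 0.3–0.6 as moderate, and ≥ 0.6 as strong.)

weak negative

r = -0.07 < 0 so the relationship is negative.
|r| = 0.07, which falls in the weak range.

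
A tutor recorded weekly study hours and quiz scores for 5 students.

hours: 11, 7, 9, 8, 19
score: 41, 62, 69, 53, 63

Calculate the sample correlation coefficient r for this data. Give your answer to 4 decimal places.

n = 5, Σx = 54, Σy = 288, Σx² = 676, Σy² = 17064, Σxy = 3127
nΣxy − ΣxΣy = 15635 − 15552 = 83
nΣx² − (Σx)² = 3380 − 2916 = 464; nΣy² − (Σy)² = 85320 − 82944 = 2376
r = 83 / √(464 × 2376) = 83 / 1049.9829 ≈ 0.0790

0.0790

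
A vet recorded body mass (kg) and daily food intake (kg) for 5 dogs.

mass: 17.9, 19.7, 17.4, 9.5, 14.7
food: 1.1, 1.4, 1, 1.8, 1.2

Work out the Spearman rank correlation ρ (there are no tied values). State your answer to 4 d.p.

Rank mass: 4, 5, 3, 1, 2
Rank food: 2, 4, 1, 5, 3
d = rank(mass) − rank(food): 2, 1, 2, -4, -1; Σd² = 26
ρ = 1 − 6Σd² / [n(n²−1)] = 1 − 6×26 / (5×24) = 1 − 156/120 ≈ -0.3000

-0.3000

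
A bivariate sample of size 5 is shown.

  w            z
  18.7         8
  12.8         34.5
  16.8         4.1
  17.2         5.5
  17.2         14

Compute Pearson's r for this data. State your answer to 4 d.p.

-0.8850

n = 5, Σw = 82.7, Σz = 66.1, Σw² = 1387.45, Σz² = 1497.31, Σwz = 995.48
nΣwz − ΣwΣz = 4977.4 − 5466.47 = -489.07
nΣw² − (Σw)² = 6937.25 − 6839.29 = 97.96; nΣz² − (Σz)² = 7486.55 − 4369.21 = 3117.34
r = -489.07 / √(97.96 × 3117.34) = -489.07 / 552.6071 ≈ -0.8850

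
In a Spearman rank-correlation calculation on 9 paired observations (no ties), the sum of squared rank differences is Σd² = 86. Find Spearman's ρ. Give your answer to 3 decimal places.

0.283

ρ = 1 − 6Σd² / [n(n²−1)] = 1 − 6×86 / (9×80)
  = 1 − 516/720 = 1 − 0.7167 ≈ 0.283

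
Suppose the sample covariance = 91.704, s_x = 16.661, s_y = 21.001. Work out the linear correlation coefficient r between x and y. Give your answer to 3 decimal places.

0.262

r = Cov(x,y) / (s_x · s_y) = 91.704 / (16.661 × 21.001)
  = 91.704 / 349.8977 ≈ 0.262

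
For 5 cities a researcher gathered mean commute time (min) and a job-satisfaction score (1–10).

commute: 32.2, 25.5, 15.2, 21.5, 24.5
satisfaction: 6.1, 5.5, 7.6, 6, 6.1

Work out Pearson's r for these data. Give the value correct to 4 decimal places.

n = 5, Σx = 118.9, Σy = 31.3, Σx² = 2980.63, Σy² = 198.43, Σxy = 730.64
nΣxy − ΣxΣy = 3653.2 − 3721.57 = -68.37
nΣx² − (Σx)² = 14903.15 − 14137.21 = 765.94; nΣy² − (Σy)² = 992.15 − 979.69 = 12.46
r = -68.37 / √(765.94 × 12.46) = -68.37 / 97.6914 ≈ -0.6999

-0.6999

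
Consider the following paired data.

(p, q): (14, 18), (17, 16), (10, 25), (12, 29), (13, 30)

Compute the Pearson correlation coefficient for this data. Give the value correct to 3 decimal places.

-0.694

n = 5, Σp = 66, Σq = 118, Σp² = 898, Σq² = 2946, Σpq = 1512
nΣpq − ΣpΣq = 7560 − 7788 = -228
nΣp² − (Σp)² = 4490 − 4356 = 134; nΣq² − (Σq)² = 14730 − 13924 = 806
r = -228 / √(134 × 806) = -228 / 328.6396 ≈ -0.694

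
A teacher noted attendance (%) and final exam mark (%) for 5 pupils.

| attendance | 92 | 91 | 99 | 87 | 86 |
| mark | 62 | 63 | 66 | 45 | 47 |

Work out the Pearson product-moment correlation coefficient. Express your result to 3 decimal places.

n = 5, Σx = 455, Σy = 283, Σx² = 41511, Σy² = 16403, Σxy = 25928
nΣxy − ΣxΣy = 129640 − 128765 = 875
nΣx² − (Σx)² = 207555 − 207025 = 530; nΣy² − (Σy)² = 82015 − 80089 = 1926
r = 875 / √(530 × 1926) = 875 / 1010.3366 ≈ 0.866

0.866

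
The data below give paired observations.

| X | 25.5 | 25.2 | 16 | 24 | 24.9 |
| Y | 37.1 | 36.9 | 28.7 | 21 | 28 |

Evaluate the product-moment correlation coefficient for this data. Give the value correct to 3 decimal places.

0.266

n = 5, ΣX = 115.6, ΣY = 151.7, ΣX² = 2737.3, ΣY² = 4786.71, ΣXY = 3536.33
nΣXY − ΣXΣY = 17681.65 − 17536.52 = 145.13
nΣX² − (ΣX)² = 13686.5 − 13363.36 = 323.14; nΣY² − (ΣY)² = 23933.55 − 23012.89 = 920.66
r = 145.13 / √(323.14 × 920.66) = 145.13 / 545.4375 ≈ 0.266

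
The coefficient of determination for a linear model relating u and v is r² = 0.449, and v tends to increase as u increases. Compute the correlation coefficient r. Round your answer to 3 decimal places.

|r| = √0.449 = 0.670
The association is positive, so r = 0.670.

0.670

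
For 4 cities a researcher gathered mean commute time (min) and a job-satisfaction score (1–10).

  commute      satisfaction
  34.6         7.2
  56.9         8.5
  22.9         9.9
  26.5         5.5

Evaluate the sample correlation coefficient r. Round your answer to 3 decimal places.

0.113

n = 4, Σx = 140.9, Σy = 31.1, Σx² = 5661.43, Σy² = 252.35, Σxy = 1105.23
nΣxy − ΣxΣy = 4420.92 − 4381.99 = 38.93
nΣx² − (Σx)² = 22645.72 − 19852.81 = 2792.91; nΣy² − (Σy)² = 1009.4 − 967.21 = 42.19
r = 38.93 / √(2792.91 × 42.19) = 38.93 / 343.2679 ≈ 0.113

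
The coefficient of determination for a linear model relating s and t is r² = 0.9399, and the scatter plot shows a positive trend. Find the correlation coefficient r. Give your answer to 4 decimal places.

0.9695

|r| = √0.9399 = 0.9695
The association is positive, so r = 0.9695.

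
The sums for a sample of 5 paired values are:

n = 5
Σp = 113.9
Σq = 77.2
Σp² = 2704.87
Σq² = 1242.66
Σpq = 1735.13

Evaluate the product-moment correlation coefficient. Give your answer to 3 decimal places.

-0.314

r = (nΣpq − ΣpΣq) / √[(nΣp² − (Σp)²)(nΣq² − (Σq)²)]
Numerator: 5×1735.13 − 113.9×77.2 = -117.43
Denominator: √[(13524.35 − 12973.21)(6213.3 − 5959.84)] = √[551.14 × 253.46] = 373.7539
r = -117.43 / 373.7539 ≈ -0.314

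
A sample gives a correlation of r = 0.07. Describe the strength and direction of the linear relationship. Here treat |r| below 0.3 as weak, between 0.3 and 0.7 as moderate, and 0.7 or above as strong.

r = 0.07 > 0 so the relationship is positive.
|r| = 0.07, which falls in the weak range.

weak positive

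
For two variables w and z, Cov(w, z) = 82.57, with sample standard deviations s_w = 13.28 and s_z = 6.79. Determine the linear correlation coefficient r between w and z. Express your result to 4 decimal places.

r = Cov(w,z) / (s_w · s_z) = 82.57 / (13.28 × 6.79)
  = 82.57 / 90.1712 ≈ 0.9157

0.9157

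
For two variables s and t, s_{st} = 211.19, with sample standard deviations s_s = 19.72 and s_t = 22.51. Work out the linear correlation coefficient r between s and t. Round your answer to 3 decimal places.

r = Cov(s,t) / (s_s · s_t) = 211.19 / (19.72 × 22.51)
  = 211.19 / 443.8972 ≈ 0.476

0.476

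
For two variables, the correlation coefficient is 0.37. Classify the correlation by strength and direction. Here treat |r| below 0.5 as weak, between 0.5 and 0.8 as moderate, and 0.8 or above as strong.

r = 0.37 > 0 so the relationship is positive.
|r| = 0.37, which falls in the weak range.

weak positive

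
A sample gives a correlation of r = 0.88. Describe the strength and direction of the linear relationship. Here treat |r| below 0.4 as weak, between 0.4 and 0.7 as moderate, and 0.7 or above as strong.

strong positive

r = 0.88 > 0 so the relationship is positive.
|r| = 0.88, which falls in the strong range.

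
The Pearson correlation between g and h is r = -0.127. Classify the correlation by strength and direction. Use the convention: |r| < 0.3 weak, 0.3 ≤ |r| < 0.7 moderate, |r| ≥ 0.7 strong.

weak negative

r = -0.127 < 0 so the relationship is negative.
|r| = 0.127, which falls in the weak range.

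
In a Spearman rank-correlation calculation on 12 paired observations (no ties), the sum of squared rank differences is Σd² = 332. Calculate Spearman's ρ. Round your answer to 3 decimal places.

ρ = 1 − 6Σd² / [n(n²−1)] = 1 − 6×332 / (12×143)
  = 1 − 1992/1716 = 1 − 1.1608 ≈ -0.161

-0.161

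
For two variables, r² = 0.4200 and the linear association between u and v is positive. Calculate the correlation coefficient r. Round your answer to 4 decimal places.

0.6481

|r| = √0.4200 = 0.6481
The association is positive, so r = 0.6481.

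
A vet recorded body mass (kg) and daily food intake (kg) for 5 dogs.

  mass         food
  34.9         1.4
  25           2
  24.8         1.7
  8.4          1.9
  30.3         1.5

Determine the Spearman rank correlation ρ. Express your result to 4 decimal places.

Rank mass: 5, 3, 2, 1, 4
Rank food: 1, 5, 3, 4, 2
d = rank(mass) − rank(food): 4, -2, -1, -3, 2; Σd² = 34
ρ = 1 − 6Σd² / [n(n²−1)] = 1 − 6×34 / (5×24) = 1 − 204/120 ≈ -0.7000

-0.7000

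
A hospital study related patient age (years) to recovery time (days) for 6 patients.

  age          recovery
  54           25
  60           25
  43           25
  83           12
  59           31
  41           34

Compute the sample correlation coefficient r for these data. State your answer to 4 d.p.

-0.8196

n = 6, Σx = 340, Σy = 152, Σx² = 20416, Σy² = 4136, Σxy = 8144
nΣxy − ΣxΣy = 48864 − 51680 = -2816
nΣx² − (Σx)² = 122496 − 115600 = 6896; nΣy² − (Σy)² = 24816 − 23104 = 1712
r = -2816 / √(6896 × 1712) = -2816 / 3435.9790 ≈ -0.8196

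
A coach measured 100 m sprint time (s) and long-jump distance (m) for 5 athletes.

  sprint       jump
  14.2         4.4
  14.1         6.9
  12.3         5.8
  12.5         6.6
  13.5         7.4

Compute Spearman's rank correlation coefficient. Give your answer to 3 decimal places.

-0.100

Rank sprint: 5, 4, 1, 2, 3
Rank jump: 1, 4, 2, 3, 5
d = rank(sprint) − rank(jump): 4, 0, -1, -1, -2; Σd² = 22
ρ = 1 − 6Σd² / [n(n²−1)] = 1 − 6×22 / (5×24) = 1 − 132/120 ≈ -0.100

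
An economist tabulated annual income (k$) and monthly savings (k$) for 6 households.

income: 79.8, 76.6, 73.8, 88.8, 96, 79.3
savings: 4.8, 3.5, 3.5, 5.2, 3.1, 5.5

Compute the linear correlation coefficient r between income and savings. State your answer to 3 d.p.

-0.095

n = 6, Σx = 494.3, Σy = 25.6, Σx² = 41071.97, Σy² = 114.44, Σxy = 2104.95
nΣxy − ΣxΣy = 12629.7 − 12654.08 = -24.38
nΣx² − (Σx)² = 246431.82 − 244332.49 = 2099.33; nΣy² − (Σy)² = 686.64 − 655.36 = 31.28
r = -24.38 / √(2099.33 × 31.28) = -24.38 / 256.2558 ≈ -0.095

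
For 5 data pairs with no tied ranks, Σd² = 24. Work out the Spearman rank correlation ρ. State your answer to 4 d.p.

-0.2000

ρ = 1 − 6Σd² / [n(n²−1)] = 1 − 6×24 / (5×24)
  = 1 − 144/120 = 1 − 1.20000 ≈ -0.2000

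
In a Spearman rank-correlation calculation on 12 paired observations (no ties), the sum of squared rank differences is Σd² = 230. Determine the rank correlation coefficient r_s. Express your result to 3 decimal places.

ρ = 1 − 6Σd² / [n(n²−1)] = 1 − 6×230 / (12×143)
  = 1 − 1380/1716 = 1 − 0.8042 ≈ 0.196

0.196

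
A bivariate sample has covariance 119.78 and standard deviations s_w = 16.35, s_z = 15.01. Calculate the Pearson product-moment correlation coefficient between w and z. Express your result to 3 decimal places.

r = Cov(w,z) / (s_w · s_z) = 119.78 / (16.35 × 15.01)
  = 119.78 / 245.4135 ≈ 0.488

0.488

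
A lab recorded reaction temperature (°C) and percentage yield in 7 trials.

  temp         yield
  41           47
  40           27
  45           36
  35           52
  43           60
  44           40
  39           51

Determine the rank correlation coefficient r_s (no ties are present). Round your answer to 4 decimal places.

-0.3571

Rank temp: 4, 3, 7, 1, 5, 6, 2
Rank yield: 4, 1, 2, 6, 7, 3, 5
d = rank(temp) − rank(yield): 0, 2, 5, -5, -2, 3, -3; Σd² = 76
ρ = 1 − 6Σd² / [n(n²−1)] = 1 − 6×76 / (7×48) = 1 − 456/336 ≈ -0.3571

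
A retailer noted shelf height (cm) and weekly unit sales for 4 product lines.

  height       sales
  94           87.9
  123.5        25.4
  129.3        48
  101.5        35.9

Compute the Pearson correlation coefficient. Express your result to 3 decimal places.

n = 4, Σx = 448.3, Σy = 197.2, Σx² = 51108.99, Σy² = 11964.38, Σxy = 21249.75
nΣxy − ΣxΣy = 84999 − 88404.76 = -3405.76
nΣx² − (Σx)² = 204435.96 − 200972.89 = 3463.07; nΣy² − (Σy)² = 47857.52 − 38887.84 = 8969.68
r = -3405.76 / √(3463.07 × 8969.68) = -3405.76 / 5573.3858 ≈ -0.611

-0.611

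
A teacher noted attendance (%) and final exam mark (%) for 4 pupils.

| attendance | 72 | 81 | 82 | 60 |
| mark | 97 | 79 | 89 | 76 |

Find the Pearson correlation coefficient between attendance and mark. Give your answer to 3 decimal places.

0.314

n = 4, Σx = 295, Σy = 341, Σx² = 22069, Σy² = 29347, Σxy = 25241
nΣxy − ΣxΣy = 100964 − 100595 = 369
nΣx² − (Σx)² = 88276 − 87025 = 1251; nΣy² − (Σy)² = 117388 − 116281 = 1107
r = 369 / √(1251 × 1107) = 369 / 1176.7995 ≈ 0.314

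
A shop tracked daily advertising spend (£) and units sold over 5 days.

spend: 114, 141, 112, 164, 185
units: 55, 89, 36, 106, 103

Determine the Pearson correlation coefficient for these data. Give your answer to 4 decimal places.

0.9156

n = 5, Σx = 716, Σy = 389, Σx² = 106542, Σy² = 34087, Σxy = 59290
nΣxy − ΣxΣy = 296450 − 278524 = 17926
nΣx² − (Σx)² = 532710 − 512656 = 20054; nΣy² − (Σy)² = 170435 − 151321 = 19114
r = 17926 / √(20054 × 19114) = 17926 / 19578.3594 ≈ 0.9156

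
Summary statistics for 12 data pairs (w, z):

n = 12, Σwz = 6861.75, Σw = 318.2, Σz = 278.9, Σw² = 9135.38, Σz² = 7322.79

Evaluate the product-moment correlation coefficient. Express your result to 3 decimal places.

-0.697

r = (nΣwz − ΣwΣz) / √[(nΣw² − (Σw)²)(nΣz² − (Σz)²)]
Numerator: 12×6861.75 − 318.2×278.9 = -6404.98
Denominator: √[(109624.56 − 101251.24)(87873.48 − 77785.21)] = √[8373.32 × 10088.27] = 9190.8821
r = -6404.98 / 9190.8821 ≈ -0.697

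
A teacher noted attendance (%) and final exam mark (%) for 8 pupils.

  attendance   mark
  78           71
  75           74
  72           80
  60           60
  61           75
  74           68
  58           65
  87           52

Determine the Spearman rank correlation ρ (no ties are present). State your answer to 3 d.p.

-0.071

Rank attendance: 7, 6, 4, 2, 3, 5, 1, 8
Rank mark: 5, 6, 8, 2, 7, 4, 3, 1
d = rank(attendance) − rank(mark): 2, 0, -4, 0, -4, 1, -2, 7; Σd² = 90
ρ = 1 − 6Σd² / [n(n²−1)] = 1 − 6×90 / (8×63) = 1 − 540/504 ≈ -0.071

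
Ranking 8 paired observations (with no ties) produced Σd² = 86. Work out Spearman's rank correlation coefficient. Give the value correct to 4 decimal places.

-0.0238

ρ = 1 − 6Σd² / [n(n²−1)] = 1 − 6×86 / (8×63)
  = 1 − 516/504 = 1 − 1.02381 ≈ -0.0238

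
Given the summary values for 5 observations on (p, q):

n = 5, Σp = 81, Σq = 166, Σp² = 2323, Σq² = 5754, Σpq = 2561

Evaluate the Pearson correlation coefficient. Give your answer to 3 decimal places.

r = (nΣpq − ΣpΣq) / √[(nΣp² − (Σp)²)(nΣq² − (Σq)²)]
Numerator: 5×2561 − 81×166 = -641
Denominator: √[(11615 − 6561)(28770 − 27556)] = √[5054 × 1214] = 2477.0055
r = -641 / 2477.0055 ≈ -0.259

-0.259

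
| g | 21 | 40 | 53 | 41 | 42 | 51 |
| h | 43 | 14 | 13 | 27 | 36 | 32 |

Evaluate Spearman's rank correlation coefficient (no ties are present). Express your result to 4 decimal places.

-0.4857

Rank g: 1, 2, 6, 3, 4, 5
Rank h: 6, 2, 1, 3, 5, 4
d = rank(g) − rank(h): -5, 0, 5, 0, -1, 1; Σd² = 52
ρ = 1 − 6Σd² / [n(n²−1)] = 1 − 6×52 / (6×35) = 1 − 312/210 ≈ -0.4857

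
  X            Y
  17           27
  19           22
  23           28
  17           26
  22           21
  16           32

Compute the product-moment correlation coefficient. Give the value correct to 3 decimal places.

n = 6, ΣX = 114, ΣY = 156, ΣX² = 2208, ΣY² = 4138, ΣXY = 2937
nΣXY − ΣXΣY = 17622 − 17784 = -162
nΣX² − (ΣX)² = 13248 − 12996 = 252; nΣY² − (ΣY)² = 24828 − 24336 = 492
r = -162 / √(252 × 492) = -162 / 352.1136 ≈ -0.460

-0.460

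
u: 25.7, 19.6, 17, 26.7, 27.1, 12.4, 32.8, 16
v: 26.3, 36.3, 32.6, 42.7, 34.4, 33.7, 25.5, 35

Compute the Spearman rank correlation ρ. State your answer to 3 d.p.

Rank u: 5, 4, 3, 6, 7, 1, 8, 2
Rank v: 2, 7, 3, 8, 5, 4, 1, 6
d = rank(u) − rank(v): 3, -3, 0, -2, 2, -3, 7, -4; Σd² = 100
ρ = 1 − 6Σd² / [n(n²−1)] = 1 − 6×100 / (8×63) = 1 − 600/504 ≈ -0.190

-0.190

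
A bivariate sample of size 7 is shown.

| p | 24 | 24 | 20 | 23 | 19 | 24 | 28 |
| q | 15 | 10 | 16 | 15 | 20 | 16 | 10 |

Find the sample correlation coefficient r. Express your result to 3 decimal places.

-0.815

n = 7, Σp = 162, Σq = 102, Σp² = 3802, Σq² = 1562, Σpq = 2309
nΣpq − ΣpΣq = 16163 − 16524 = -361
nΣp² − (Σp)² = 26614 − 26244 = 370; nΣq² − (Σq)² = 10934 − 10404 = 530
r = -361 / √(370 × 530) = -361 / 442.8318 ≈ -0.815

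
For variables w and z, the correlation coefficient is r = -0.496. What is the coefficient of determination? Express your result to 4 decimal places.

r² = (-0.496)² = 0.2460

0.2460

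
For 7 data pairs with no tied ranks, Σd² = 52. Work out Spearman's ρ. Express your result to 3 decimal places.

0.071

ρ = 1 − 6Σd² / [n(n²−1)] = 1 − 6×52 / (7×48)
  = 1 − 312/336 = 1 − 0.9286 ≈ 0.071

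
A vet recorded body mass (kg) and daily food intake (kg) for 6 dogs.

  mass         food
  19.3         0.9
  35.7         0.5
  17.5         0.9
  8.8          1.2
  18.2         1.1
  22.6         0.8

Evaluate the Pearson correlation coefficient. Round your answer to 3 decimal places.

-0.951

n = 6, Σx = 122.1, Σy = 5.4, Σx² = 2872.67, Σy² = 5.16, Σxy = 99.63
nΣxy − ΣxΣy = 597.78 − 659.34 = -61.56
nΣx² − (Σx)² = 17236.02 − 14908.41 = 2327.61; nΣy² − (Σy)² = 30.96 − 29.16 = 1.8
r = -61.56 / √(2327.61 × 1.8) = -61.56 / 64.7279 ≈ -0.951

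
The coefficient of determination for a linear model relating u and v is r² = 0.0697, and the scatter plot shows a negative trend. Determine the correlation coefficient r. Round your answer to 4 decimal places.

-0.2640

|r| = √0.0697 = 0.2640
The association is negative, so r = −0.2640.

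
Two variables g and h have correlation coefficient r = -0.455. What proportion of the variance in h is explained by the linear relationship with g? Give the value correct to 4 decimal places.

r² = (-0.455)² = 0.2070

0.2070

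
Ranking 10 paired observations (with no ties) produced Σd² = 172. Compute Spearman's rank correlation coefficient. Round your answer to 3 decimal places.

-0.042

ρ = 1 − 6Σd² / [n(n²−1)] = 1 − 6×172 / (10×99)
  = 1 − 1032/990 = 1 − 1.0424 ≈ -0.042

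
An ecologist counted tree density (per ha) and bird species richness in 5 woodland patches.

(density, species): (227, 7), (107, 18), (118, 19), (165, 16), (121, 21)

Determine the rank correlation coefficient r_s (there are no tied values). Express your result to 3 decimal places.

-0.600

Rank density: 5, 1, 2, 4, 3
Rank species: 1, 3, 4, 2, 5
d = rank(density) − rank(species): 4, -2, -2, 2, -2; Σd² = 32
ρ = 1 − 6Σd² / [n(n²−1)] = 1 − 6×32 / (5×24) = 1 − 192/120 ≈ -0.600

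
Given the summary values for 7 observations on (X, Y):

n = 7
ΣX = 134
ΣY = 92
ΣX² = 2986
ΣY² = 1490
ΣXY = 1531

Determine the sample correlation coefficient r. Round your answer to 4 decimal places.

-0.6694

r = (nΣXY − ΣXΣY) / √[(nΣX² − (ΣX)²)(nΣY² − (ΣY)²)]
Numerator: 7×1531 − 134×92 = -1611
Denominator: √[(20902 − 17956)(10430 − 8464)] = √[2946 × 1966] = 2406.6234
r = -1611 / 2406.6234 ≈ -0.6694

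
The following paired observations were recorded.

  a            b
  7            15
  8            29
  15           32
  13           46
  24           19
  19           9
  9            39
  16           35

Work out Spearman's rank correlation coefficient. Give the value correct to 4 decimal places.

Rank a: 1, 2, 5, 4, 8, 7, 3, 6
Rank b: 2, 4, 5, 8, 3, 1, 7, 6
d = rank(a) − rank(b): -1, -2, 0, -4, 5, 6, -4, 0; Σd² = 98
ρ = 1 − 6Σd² / [n(n²−1)] = 1 − 6×98 / (8×63) = 1 − 588/504 ≈ -0.1667

-0.1667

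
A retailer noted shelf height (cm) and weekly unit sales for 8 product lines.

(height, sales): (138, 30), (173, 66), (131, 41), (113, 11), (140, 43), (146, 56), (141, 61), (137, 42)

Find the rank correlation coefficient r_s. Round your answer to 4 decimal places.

0.9048

Rank height: 4, 8, 2, 1, 5, 7, 6, 3
Rank sales: 2, 8, 3, 1, 5, 6, 7, 4
d = rank(height) − rank(sales): 2, 0, -1, 0, 0, 1, -1, -1; Σd² = 8
ρ = 1 − 6Σd² / [n(n²−1)] = 1 − 6×8 / (8×63) = 1 − 48/504 ≈ 0.9048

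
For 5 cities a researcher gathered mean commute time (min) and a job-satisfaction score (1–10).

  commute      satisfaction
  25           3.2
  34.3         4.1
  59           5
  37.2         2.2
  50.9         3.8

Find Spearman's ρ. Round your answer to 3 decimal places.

0.500

Rank commute: 1, 2, 5, 3, 4
Rank satisfaction: 2, 4, 5, 1, 3
d = rank(commute) − rank(satisfaction): -1, -2, 0, 2, 1; Σd² = 10
ρ = 1 − 6Σd² / [n(n²−1)] = 1 − 6×10 / (5×24) = 1 − 60/120 ≈ 0.500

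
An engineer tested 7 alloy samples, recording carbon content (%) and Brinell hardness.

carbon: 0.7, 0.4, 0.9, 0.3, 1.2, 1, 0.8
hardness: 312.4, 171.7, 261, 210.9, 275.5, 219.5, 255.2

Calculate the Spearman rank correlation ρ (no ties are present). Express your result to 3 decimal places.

Rank carbon: 3, 2, 5, 1, 7, 6, 4
Rank hardness: 7, 1, 5, 2, 6, 3, 4
d = rank(carbon) − rank(hardness): -4, 1, 0, -1, 1, 3, 0; Σd² = 28
ρ = 1 − 6Σd² / [n(n²−1)] = 1 − 6×28 / (7×48) = 1 − 168/336 ≈ 0.500

0.500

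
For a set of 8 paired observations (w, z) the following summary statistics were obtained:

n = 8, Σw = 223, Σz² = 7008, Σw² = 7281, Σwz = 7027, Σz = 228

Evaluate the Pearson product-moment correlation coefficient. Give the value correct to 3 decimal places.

0.911

r = (nΣwz − ΣwΣz) / √[(nΣw² − (Σw)²)(nΣz² − (Σz)²)]
Numerator: 8×7027 − 223×228 = 5372
Denominator: √[(58248 − 49729)(56064 − 51984)] = √[8519 × 4080] = 5895.5509
r = 5372 / 5895.5509 ≈ 0.911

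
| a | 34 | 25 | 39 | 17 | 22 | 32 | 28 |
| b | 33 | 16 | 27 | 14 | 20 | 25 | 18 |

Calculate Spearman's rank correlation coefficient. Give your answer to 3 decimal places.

Rank a: 6, 3, 7, 1, 2, 5, 4
Rank b: 7, 2, 6, 1, 4, 5, 3
d = rank(a) − rank(b): -1, 1, 1, 0, -2, 0, 1; Σd² = 8
ρ = 1 − 6Σd² / [n(n²−1)] = 1 − 6×8 / (7×48) = 1 − 48/336 ≈ 0.857

0.857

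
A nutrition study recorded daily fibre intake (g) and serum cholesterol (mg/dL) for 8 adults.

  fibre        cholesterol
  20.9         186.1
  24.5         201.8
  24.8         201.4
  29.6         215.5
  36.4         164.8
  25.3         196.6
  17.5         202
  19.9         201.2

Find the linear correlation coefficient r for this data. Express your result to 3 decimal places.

n = 8, Σx = 198.9, Σy = 1569.4, Σx² = 5195.57, Σy² = 309454.7, Σxy = 38718.69
nΣxy − ΣxΣy = 309749.52 − 312153.66 = -2404.14
nΣx² − (Σx)² = 41564.56 − 39561.21 = 2003.35; nΣy² − (Σy)² = 2475637.6 − 2463016.36 = 12621.24
r = -2404.14 / √(2003.35 × 12621.24) = -2404.14 / 5028.3955 ≈ -0.478

-0.478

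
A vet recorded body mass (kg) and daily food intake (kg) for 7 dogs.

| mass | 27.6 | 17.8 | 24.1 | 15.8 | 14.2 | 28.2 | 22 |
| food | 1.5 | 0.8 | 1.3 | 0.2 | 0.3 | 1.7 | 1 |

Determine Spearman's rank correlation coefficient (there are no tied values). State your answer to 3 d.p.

0.964

Rank mass: 6, 3, 5, 2, 1, 7, 4
Rank food: 6, 3, 5, 1, 2, 7, 4
d = rank(mass) − rank(food): 0, 0, 0, 1, -1, 0, 0; Σd² = 2
ρ = 1 − 6Σd² / [n(n²−1)] = 1 − 6×2 / (7×48) = 1 − 12/336 ≈ 0.964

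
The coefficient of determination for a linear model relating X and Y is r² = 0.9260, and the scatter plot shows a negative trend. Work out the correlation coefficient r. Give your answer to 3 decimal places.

-0.962

|r| = √0.9260 = 0.962
The association is negative, so r = −0.962.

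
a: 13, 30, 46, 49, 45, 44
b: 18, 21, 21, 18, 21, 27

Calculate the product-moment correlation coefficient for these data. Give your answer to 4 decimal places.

0.3428

n = 6, Σa = 227, Σb = 126, Σa² = 9547, Σb² = 2700, Σab = 4845
nΣab − ΣaΣb = 29070 − 28602 = 468
nΣa² − (Σa)² = 57282 − 51529 = 5753; nΣb² − (Σb)² = 16200 − 15876 = 324
r = 468 / √(5753 × 324) = 468 / 1365.2736 ≈ 0.3428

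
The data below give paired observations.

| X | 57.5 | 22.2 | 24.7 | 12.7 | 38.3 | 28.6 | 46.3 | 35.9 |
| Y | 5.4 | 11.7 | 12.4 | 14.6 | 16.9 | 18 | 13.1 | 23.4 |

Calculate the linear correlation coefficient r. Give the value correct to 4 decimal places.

-0.3276

n = 8, ΣX = 266.2, ΣY = 115.5, ΣX² = 10287.82, ΣY² = 1861.75, ΣXY = 3670.6
nΣXY − ΣXΣY = 29364.8 − 30746.1 = -1381.3
nΣX² − (ΣX)² = 82302.56 − 70862.44 = 11440.12; nΣY² − (ΣY)² = 14894 − 13340.25 = 1553.75
r = -1381.3 / √(11440.12 × 1553.75) = -1381.3 / 4216.0510 ≈ -0.3276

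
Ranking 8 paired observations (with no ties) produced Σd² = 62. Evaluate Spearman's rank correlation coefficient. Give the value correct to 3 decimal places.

ρ = 1 − 6Σd² / [n(n²−1)] = 1 − 6×62 / (8×63)
  = 1 − 372/504 = 1 − 0.7381 ≈ 0.262

0.262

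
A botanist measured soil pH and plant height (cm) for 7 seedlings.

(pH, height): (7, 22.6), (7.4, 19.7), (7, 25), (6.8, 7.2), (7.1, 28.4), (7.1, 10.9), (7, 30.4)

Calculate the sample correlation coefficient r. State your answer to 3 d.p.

0.225

n = 7, Σx = 49.4, Σy = 144.2, Σx² = 348.82, Σy² = 3425.22, Σxy = 1019.77
nΣxy − ΣxΣy = 7138.39 − 7123.48 = 14.91
nΣx² − (Σx)² = 2441.74 − 2440.36 = 1.38; nΣy² − (Σy)² = 23976.54 − 20793.64 = 3182.9
r = 14.91 / √(1.38 × 3182.9) = 14.91 / 66.2752 ≈ 0.225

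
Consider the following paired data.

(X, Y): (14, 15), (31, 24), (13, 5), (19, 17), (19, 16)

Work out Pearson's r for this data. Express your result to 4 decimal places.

0.8606

n = 5, ΣX = 96, ΣY = 77, ΣX² = 2048, ΣY² = 1371, ΣXY = 1646
nΣXY − ΣXΣY = 8230 − 7392 = 838
nΣX² − (ΣX)² = 10240 − 9216 = 1024; nΣY² − (ΣY)² = 6855 − 5929 = 926
r = 838 / √(1024 × 926) = 838 / 973.7679 ≈ 0.8606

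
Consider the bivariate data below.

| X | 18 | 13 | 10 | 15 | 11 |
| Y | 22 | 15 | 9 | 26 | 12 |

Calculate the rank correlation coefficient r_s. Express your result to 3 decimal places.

0.900

Rank X: 5, 3, 1, 4, 2
Rank Y: 4, 3, 1, 5, 2
d = rank(X) − rank(Y): 1, 0, 0, -1, 0; Σd² = 2
ρ = 1 − 6Σd² / [n(n²−1)] = 1 − 6×2 / (5×24) = 1 − 12/120 ≈ 0.900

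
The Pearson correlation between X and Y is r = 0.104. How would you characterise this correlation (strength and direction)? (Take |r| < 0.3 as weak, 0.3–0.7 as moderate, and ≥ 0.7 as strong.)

weak positive

r = 0.104 > 0 so the relationship is positive.
|r| = 0.104, which falls in the weak range.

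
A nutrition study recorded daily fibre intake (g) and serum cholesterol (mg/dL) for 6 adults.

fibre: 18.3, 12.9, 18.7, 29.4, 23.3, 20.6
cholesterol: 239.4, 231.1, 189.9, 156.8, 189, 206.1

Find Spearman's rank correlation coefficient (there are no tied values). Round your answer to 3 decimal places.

-0.886

Rank fibre: 2, 1, 3, 6, 5, 4
Rank cholesterol: 6, 5, 3, 1, 2, 4
d = rank(fibre) − rank(cholesterol): -4, -4, 0, 5, 3, 0; Σd² = 66
ρ = 1 − 6Σd² / [n(n²−1)] = 1 − 6×66 / (6×35) = 1 − 396/210 ≈ -0.886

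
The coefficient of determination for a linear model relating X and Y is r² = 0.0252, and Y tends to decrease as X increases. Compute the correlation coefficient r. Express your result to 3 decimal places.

-0.159

|r| = √0.0252 = 0.159
The association is negative, so r = −0.159.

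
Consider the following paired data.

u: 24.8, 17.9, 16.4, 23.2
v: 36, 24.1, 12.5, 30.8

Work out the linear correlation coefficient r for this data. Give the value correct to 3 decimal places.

0.942

n = 4, Σu = 82.3, Σv = 103.4, Σu² = 1742.65, Σv² = 2981.7, Σuv = 2243.75
nΣuv − ΣuΣv = 8975 − 8509.82 = 465.18
nΣu² − (Σu)² = 6970.6 − 6773.29 = 197.31; nΣv² − (Σv)² = 11926.8 − 10691.56 = 1235.24
r = 465.18 / √(197.31 × 1235.24) = 465.18 / 493.6853 ≈ 0.942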